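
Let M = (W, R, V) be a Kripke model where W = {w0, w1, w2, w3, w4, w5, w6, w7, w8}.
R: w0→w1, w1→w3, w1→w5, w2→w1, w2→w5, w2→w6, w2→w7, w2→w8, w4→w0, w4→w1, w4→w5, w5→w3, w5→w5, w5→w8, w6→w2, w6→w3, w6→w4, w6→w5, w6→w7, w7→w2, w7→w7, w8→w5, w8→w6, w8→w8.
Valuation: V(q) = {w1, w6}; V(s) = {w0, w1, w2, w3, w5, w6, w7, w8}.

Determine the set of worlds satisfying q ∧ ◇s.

Let φ = q ∧ ◇s. Evaluate φ at each world:
  w0 (successors {w1}): φ is false.
  w1 (successors {w3, w5}): φ is true.
  w2 (successors {w1, w5, w6, w7, w8}): φ is false.
  w3 (successors ∅): φ is false.
  w4 (successors {w0, w1, w5}): φ is false.
  w5 (successors {w3, w5, w8}): φ is false.
  w6 (successors {w2, w3, w4, w5, w7}): φ is true.
  w7 (successors {w2, w7}): φ is false.
  w8 (successors {w5, w6, w8}): φ is false.
For instance, at w1:
  At w1: q is true, ◇s is true, so q ∧ ◇s is true.
    At w1: ◇s requires s at some successor in {w3, w5}.
      s holds at w3, so ◇s is true at w1.
Satisfying worlds: {w1, w6}

w1, w6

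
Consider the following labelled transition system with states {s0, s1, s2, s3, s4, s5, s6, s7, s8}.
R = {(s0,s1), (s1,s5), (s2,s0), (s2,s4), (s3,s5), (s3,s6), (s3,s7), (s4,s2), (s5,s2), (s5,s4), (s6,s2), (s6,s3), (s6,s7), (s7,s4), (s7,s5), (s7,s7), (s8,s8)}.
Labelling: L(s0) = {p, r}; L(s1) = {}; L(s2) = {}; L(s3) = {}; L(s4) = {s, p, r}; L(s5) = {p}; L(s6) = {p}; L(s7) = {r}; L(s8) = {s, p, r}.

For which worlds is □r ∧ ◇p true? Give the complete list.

Recall that □ψ holds at a world iff ψ holds at every accessible world, and ◇ψ holds iff ψ holds at some accessible world.
Let φ = □r ∧ ◇p. Evaluate φ at each world:
  s0 (successors {s1}): φ is false.
  s1 (successors {s5}): φ is false.
  s2 (successors {s0, s4}): φ is true.
  s3 (successors {s5, s6, s7}): φ is false.
  s4 (successors {s2}): φ is false.
  s5 (successors {s2, s4}): φ is false.
  s6 (successors {s2, s3, s7}): φ is false.
  s7 (successors {s4, s5, s7}): φ is false.
  s8 (successors {s8}): φ is true.
For instance, at s5:
  At s5: □r is false, ◇p is true, so □r ∧ ◇p is false.
    At s5: □r requires r at every successor {s2, s4}.
      r fails at s2, so □r is false at s5.
    At s5: ◇p requires p at some successor in {s2, s4}.
      p holds at s4, so ◇p is true at s5.
Satisfying worlds: {s2, s8}

s2, s8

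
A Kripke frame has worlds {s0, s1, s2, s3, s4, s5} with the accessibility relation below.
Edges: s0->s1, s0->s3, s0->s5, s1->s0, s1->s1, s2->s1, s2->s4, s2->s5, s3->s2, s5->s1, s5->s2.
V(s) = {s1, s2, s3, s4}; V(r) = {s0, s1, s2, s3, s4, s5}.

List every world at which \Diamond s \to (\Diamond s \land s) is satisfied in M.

s1, s2, s3, s4

Let φ = \Diamond s \to (\Diamond s \land s). Evaluate φ at each world:
  s0 (successors {s1, s3, s5}): φ is false.
  s1 (successors {s0, s1}): φ is true.
  s2 (successors {s1, s4, s5}): φ is true.
  s3 (successors {s2}): φ is true.
  s4 (successors ∅): φ is true.
  s5 (successors {s1, s2}): φ is false.
For instance, at s3:
  At s3: \Diamond s is true, \Diamond s \land s is true, so \Diamond s \to (\Diamond s \land s) is true.
    At s3: \Diamond s requires s at some successor in {s2}.
      s holds at s2, so \Diamond s is true at s3.
    At s3: \Diamond s is true, s is true, so \Diamond s \land s is true.
      At s3: \Diamond s requires s at some successor in {s2}.
        s holds at s2, so \Diamond s is true at s3.
Satisfying worlds: {s1, s2, s3, s4}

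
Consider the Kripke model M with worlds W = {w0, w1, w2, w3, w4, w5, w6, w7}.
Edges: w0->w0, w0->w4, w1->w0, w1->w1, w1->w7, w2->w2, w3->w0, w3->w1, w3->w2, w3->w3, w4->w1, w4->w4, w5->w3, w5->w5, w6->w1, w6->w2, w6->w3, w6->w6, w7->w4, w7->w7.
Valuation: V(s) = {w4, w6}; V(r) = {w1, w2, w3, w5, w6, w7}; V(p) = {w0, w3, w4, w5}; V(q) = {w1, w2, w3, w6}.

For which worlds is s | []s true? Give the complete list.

w4, w6

Let φ = s | []s. Evaluate φ at each world:
  w0 (successors {w0, w4}): φ is false.
  w1 (successors {w0, w1, w7}): φ is false.
  w2 (successors {w2}): φ is false.
  w3 (successors {w0, w1, w2, w3}): φ is false.
  w4 (successors {w1, w4}): φ is true.
  w5 (successors {w3, w5}): φ is false.
  w6 (successors {w1, w2, w3, w6}): φ is true.
  w7 (successors {w4, w7}): φ is false.
For instance, at w7:
  At w7: s is false, []s is false, so s | []s is false.
    At w7: []s requires s at every successor {w4, w7}.
      s fails at w7, so []s is false at w7.
Satisfying worlds: {w4, w6}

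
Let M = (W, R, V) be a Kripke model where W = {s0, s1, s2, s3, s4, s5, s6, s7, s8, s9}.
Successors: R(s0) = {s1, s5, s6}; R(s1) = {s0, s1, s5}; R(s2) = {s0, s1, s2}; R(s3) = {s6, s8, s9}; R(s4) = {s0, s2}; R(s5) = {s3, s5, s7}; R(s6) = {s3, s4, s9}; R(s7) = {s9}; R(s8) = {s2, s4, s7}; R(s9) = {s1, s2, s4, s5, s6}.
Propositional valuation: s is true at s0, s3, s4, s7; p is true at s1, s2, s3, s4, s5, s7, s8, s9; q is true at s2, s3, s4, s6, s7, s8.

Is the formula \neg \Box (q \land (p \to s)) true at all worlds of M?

Let φ = \neg \Box (q \land (p \to s)). Evaluate φ at each world:
  s0 (successors {s1, s5, s6}): φ is true.
  s1 (successors {s0, s1, s5}): φ is true.
  s2 (successors {s0, s1, s2}): φ is true.
  s3 (successors {s6, s8, s9}): φ is true.
  s4 (successors {s0, s2}): φ is true.
  s5 (successors {s3, s5, s7}): φ is true.
  s6 (successors {s3, s4, s9}): φ is true.
  s7 (successors {s9}): φ is true.
  s8 (successors {s2, s4, s7}): φ is true.
  s9 (successors {s1, s2, s4, s5, s6}): φ is true.
For instance, at s6:
  At s6: \Box (q \land (p \to s)) is false, so \neg \Box (q \land (p \to s)) is true.
    At s6: \Box (q \land (p \to s)) requires q \land (p \to s) at every successor {s3, s4, s9}.
      q \land (p \to s) fails at s9, so \Box (q \land (p \to s)) is false at s6.

Yes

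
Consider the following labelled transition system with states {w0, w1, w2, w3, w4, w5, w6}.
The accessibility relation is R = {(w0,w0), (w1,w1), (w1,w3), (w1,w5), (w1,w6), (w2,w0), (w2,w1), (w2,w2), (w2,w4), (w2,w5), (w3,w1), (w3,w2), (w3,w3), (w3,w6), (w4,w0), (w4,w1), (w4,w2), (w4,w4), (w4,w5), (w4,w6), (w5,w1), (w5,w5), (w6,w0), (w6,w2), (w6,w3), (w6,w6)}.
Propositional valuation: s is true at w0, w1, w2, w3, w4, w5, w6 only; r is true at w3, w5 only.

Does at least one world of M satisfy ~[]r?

Let φ = ~[]r. Evaluate φ at each world:
  w0 (successors {w0}): φ is true.
  w1 (successors {w1, w3, w5, w6}): φ is true.
  w2 (successors {w0, w1, w2, w4, w5}): φ is true.
  w3 (successors {w1, w2, w3, w6}): φ is true.
  w4 (successors {w0, w1, w2, w4, w5, w6}): φ is true.
  w5 (successors {w1, w5}): φ is true.
  w6 (successors {w0, w2, w3, w6}): φ is true.
Detail at w0 (witness):
  At w0: []r is false, so ~[]r is true.
    At w0: []r requires r at every successor {w0}.
      r fails at w0, so []r is false at w0.

Yes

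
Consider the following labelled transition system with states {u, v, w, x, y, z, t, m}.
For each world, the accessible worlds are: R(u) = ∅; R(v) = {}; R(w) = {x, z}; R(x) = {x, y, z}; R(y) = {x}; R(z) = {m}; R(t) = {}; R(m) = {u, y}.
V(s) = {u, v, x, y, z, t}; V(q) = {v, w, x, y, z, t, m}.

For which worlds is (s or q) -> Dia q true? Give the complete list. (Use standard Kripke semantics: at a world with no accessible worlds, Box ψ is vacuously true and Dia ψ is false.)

Let φ = (s or q) -> Dia q. Evaluate φ at each world:
  u (successors ∅): φ is false.
  v (successors ∅): φ is false.
  w (successors {x, z}): φ is true.
  x (successors {x, y, z}): φ is true.
  y (successors {x}): φ is true.
  z (successors {m}): φ is true.
  t (successors ∅): φ is false.
  m (successors {u, y}): φ is true.
For instance, at m:
  At m: s or q is true, Dia q is true, so (s or q) -> Dia q is true.
    At m: Dia q requires q at some successor in {u, y}.
      q holds at y, so Dia q is true at m.
Satisfying worlds: {w, x, y, z, m}

w, x, y, z, m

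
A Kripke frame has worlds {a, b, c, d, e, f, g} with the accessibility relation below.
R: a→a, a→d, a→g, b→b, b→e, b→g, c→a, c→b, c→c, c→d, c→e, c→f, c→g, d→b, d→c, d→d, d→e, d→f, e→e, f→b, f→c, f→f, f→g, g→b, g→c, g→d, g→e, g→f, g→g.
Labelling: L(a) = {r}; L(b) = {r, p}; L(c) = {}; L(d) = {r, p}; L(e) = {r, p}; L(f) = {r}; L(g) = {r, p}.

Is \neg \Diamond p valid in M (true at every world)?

No

Let φ = \neg \Diamond p. Evaluate φ at each world:
  a (successors {a, d, g}): φ is false.
  b (successors {b, e, g}): φ is false.
  c (successors {a, b, c, d, e, f, g}): φ is false.
  d (successors {b, c, d, e, f}): φ is false.
  e (successors {e}): φ is false.
  f (successors {b, c, f, g}): φ is false.
  g (successors {b, c, d, e, f, g}): φ is false.
Detail at a (counterexample):
  At a: \Diamond p is true, so \neg \Diamond p is false.
    At a: \Diamond p requires p at some successor in {a, d, g}.
      p holds at d, so \Diamond p is true at a.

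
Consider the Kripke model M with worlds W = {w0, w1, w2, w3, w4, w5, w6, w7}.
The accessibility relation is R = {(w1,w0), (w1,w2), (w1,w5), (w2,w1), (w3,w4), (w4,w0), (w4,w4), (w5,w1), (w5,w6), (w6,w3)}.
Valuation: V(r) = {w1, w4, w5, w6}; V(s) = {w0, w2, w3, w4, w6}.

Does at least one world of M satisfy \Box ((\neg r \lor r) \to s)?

Recall that \Box ψ holds at a world iff ψ holds at every accessible world, and \Diamond ψ holds iff ψ holds at some accessible world.
Let φ = \Box ((\neg r \lor r) \to s). Evaluate φ at each world:
  w0 (successors ∅): φ is true.
  w1 (successors {w0, w2, w5}): φ is false.
  w2 (successors {w1}): φ is false.
  w3 (successors {w4}): φ is true.
  w4 (successors {w0, w4}): φ is true.
  w5 (successors {w1, w6}): φ is false.
  w6 (successors {w3}): φ is true.
  w7 (successors ∅): φ is true.
Detail at w0 (witness):
  At w0: no accessible worlds, so \Box ((\neg r \lor r) \to s) holds vacuously.

Yes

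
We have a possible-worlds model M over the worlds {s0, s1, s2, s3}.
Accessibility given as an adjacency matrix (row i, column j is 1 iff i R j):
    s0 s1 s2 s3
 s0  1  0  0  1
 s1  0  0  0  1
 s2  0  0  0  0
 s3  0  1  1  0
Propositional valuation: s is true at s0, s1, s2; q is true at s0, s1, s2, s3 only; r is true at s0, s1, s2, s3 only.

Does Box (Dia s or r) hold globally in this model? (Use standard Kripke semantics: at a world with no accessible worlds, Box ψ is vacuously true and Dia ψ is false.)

Recall that Box ψ holds at a world iff ψ holds at every accessible world, and Dia ψ holds iff ψ holds at some accessible world.
Let φ = Box (Dia s or r). Evaluate φ at each world:
  s0 (successors {s0, s3}): φ is true.
  s1 (successors {s3}): φ is true.
  s2 (successors ∅): φ is true.
  s3 (successors {s1, s2}): φ is true.
For instance, at s3:
  At s3: Box (Dia s or r) requires Dia s or r at every successor {s1, s2}.
      At s1: Dia s is false, r is true, so Dia s or r is true.
      At s2: Dia s is false, r is true, so Dia s or r is true.
  So Box (Dia s or r) is true at s3.

Yes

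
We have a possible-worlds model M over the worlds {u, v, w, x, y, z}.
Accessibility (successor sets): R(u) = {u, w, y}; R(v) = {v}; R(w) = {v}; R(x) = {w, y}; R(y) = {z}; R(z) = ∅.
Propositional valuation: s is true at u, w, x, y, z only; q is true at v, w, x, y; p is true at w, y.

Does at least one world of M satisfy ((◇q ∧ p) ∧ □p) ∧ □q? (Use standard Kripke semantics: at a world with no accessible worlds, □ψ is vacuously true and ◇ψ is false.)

No

Let φ = ((◇q ∧ p) ∧ □p) ∧ □q. Evaluate φ at each world:
  u (successors {u, w, y}): φ is false.
  v (successors {v}): φ is false.
  w (successors {v}): φ is false.
  x (successors {w, y}): φ is false.
  y (successors {z}): φ is false.
  z (successors ∅): φ is false.
For instance, at u:
  At u: (◇q ∧ p) ∧ □p is false, □q is false, so ((◇q ∧ p) ∧ □p) ∧ □q is false.
    At u: ◇q ∧ p is false, □p is false, so (◇q ∧ p) ∧ □p is false.
      At u: ◇q is true, p is false, so ◇q ∧ p is false.
      At u: □p requires p at every successor {u, w, y}.
        p fails at u, so □p is false at u.
    At u: □q requires q at every successor {u, w, y}.
      q fails at u, so □q is false at u.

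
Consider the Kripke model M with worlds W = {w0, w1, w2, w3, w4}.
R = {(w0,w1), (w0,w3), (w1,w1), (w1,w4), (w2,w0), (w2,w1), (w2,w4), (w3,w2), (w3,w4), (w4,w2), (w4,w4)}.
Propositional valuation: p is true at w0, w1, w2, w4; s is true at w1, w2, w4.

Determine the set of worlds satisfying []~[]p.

none

Let φ = []~[]p. Evaluate φ at each world:
  w0 (successors {w1, w3}): φ is false.
  w1 (successors {w1, w4}): φ is false.
  w2 (successors {w0, w1, w4}): φ is false.
  w3 (successors {w2, w4}): φ is false.
  w4 (successors {w2, w4}): φ is false.
For instance, at w0:
  At w0: []~[]p requires ~[]p at every successor {w1, w3}.
    ~[]p fails at w1, so []~[]p is false at w0.
      At w1: []p is true, so ~[]p is false.
Satisfying worlds: none.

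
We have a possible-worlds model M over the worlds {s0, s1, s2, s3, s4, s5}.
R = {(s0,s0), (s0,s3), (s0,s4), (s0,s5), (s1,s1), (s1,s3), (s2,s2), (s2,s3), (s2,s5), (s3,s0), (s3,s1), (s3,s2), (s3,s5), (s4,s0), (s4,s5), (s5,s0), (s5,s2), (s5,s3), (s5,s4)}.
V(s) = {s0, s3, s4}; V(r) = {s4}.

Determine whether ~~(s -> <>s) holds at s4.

At s4: ~(s -> <>s) is false, so ~~(s -> <>s) is true.
  At s4: s -> <>s is true, so ~(s -> <>s) is false.
    At s4: s is true, <>s is true, so s -> <>s is true.
      At s4: <>s requires s at some successor in {s0, s5}.
        s holds at s0, so <>s is true at s4.

Yes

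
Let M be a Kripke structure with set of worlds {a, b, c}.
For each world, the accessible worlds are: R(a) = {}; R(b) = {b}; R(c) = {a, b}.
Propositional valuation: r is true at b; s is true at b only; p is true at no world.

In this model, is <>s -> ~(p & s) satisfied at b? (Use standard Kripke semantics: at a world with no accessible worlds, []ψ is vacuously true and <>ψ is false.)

At b: <>s is true, ~(p & s) is true, so <>s -> ~(p & s) is true.
  At b: <>s requires s at some successor in {b}.
    s holds at b, so <>s is true at b.

Yes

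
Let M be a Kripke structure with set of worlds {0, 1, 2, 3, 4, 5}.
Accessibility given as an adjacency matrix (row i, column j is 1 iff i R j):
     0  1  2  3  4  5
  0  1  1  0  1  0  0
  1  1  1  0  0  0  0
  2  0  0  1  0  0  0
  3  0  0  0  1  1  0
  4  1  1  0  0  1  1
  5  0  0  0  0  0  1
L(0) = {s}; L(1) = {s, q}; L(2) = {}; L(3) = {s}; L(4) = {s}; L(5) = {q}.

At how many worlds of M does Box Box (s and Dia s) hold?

Let φ = Box Box (s and Dia s). Evaluate φ at each world:
  0 (successors {0, 1, 3}): φ is true.
  1 (successors {0, 1}): φ is true.
  2 (successors {2}): φ is false.
  3 (successors {3, 4}): φ is false.
  4 (successors {0, 1, 4, 5}): φ is false.
  5 (successors {5}): φ is false.
For instance, at 2:
  At 2: Box Box (s and Dia s) requires Box (s and Dia s) at every successor {2}.
    Box (s and Dia s) fails at 2, so Box Box (s and Dia s) is false at 2.
      At 2: Box (s and Dia s) requires s and Dia s at every successor {2}.
        s and Dia s fails at 2, so Box (s and Dia s) is false at 2.
Satisfying worlds: {0, 1}

2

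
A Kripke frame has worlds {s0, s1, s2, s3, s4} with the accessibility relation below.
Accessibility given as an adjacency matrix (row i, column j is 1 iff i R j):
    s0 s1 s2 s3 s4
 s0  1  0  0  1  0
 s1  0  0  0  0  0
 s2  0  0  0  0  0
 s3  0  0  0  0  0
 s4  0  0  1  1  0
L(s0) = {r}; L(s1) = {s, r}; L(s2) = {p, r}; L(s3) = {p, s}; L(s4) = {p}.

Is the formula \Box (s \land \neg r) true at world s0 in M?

No

At s0: \Box (s \land \neg r) requires s \land \neg r at every successor {s0, s3}.
  s \land \neg r fails at s0, so \Box (s \land \neg r) is false at s0.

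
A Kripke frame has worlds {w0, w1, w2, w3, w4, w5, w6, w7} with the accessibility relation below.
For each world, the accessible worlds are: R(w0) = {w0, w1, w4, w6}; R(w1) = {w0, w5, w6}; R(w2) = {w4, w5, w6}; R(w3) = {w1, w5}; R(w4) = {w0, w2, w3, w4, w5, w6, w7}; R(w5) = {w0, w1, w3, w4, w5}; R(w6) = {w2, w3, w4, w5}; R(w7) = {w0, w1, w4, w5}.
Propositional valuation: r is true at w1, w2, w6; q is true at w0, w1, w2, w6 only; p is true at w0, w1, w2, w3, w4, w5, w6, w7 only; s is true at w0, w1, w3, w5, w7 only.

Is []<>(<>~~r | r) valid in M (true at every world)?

Yes

Let φ = []<>(<>~~r | r). Evaluate φ at each world:
  w0 (successors {w0, w1, w4, w6}): φ is true.
  w1 (successors {w0, w5, w6}): φ is true.
  w2 (successors {w4, w5, w6}): φ is true.
  w3 (successors {w1, w5}): φ is true.
  w4 (successors {w0, w2, w3, w4, w5, w6, w7}): φ is true.
  w5 (successors {w0, w1, w3, w4, w5}): φ is true.
  w6 (successors {w2, w3, w4, w5}): φ is true.
  w7 (successors {w0, w1, w4, w5}): φ is true.
For instance, at w1:
  At w1: []<>(<>~~r | r) requires <>(<>~~r | r) at every successor {w0, w5, w6}.
      At w0: <>(<>~~r | r) requires <>~~r | r at some successor in {w0, w1, w4, w6}.
        <>~~r | r holds at w0, so <>(<>~~r | r) is true at w0.
      At w5: <>(<>~~r | r) requires <>~~r | r at some successor in {w0, w1, w3, w4, w5}.
        <>~~r | r holds at w0, so <>(<>~~r | r) is true at w5.
      At w6: <>(<>~~r | r) requires <>~~r | r at some successor in {w2, w3, w4, w5}.
        <>~~r | r holds at w2, so <>(<>~~r | r) is true at w6.
  So []<>(<>~~r | r) is true at w1.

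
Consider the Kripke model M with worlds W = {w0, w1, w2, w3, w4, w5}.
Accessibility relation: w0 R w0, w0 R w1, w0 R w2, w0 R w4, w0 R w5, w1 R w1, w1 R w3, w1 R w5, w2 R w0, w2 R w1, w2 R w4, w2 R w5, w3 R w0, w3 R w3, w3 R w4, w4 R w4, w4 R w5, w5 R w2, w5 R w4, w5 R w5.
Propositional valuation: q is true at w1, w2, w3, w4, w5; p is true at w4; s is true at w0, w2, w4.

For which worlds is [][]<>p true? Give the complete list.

Let φ = [][]<>p. Evaluate φ at each world:
  w0 (successors {w0, w1, w2, w4, w5}): φ is false.
  w1 (successors {w1, w3, w5}): φ is false.
  w2 (successors {w0, w1, w4, w5}): φ is false.
  w3 (successors {w0, w3, w4}): φ is false.
  w4 (successors {w4, w5}): φ is true.
  w5 (successors {w2, w4, w5}): φ is false.
For instance, at w0:
  At w0: [][]<>p requires []<>p at every successor {w0, w1, w2, w4, w5}.
    []<>p fails at w0, so [][]<>p is false at w0.
      At w0: []<>p requires <>p at every successor {w0, w1, w2, w4, w5}.
        <>p fails at w1, so []<>p is false at w0.
Satisfying worlds: {w4}

w4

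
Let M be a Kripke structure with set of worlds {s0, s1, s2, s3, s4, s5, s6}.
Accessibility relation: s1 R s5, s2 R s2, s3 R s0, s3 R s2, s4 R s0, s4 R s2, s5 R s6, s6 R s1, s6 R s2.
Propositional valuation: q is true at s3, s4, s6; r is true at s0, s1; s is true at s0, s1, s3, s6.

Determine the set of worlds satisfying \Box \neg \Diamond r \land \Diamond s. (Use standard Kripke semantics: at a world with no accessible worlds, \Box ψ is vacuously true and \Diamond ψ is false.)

s3, s4, s6

Let φ = \Box \neg \Diamond r \land \Diamond s. Evaluate φ at each world:
  s0 (successors ∅): φ is false.
  s1 (successors {s5}): φ is false.
  s2 (successors {s2}): φ is false.
  s3 (successors {s0, s2}): φ is true.
  s4 (successors {s0, s2}): φ is true.
  s5 (successors {s6}): φ is false.
  s6 (successors {s1, s2}): φ is true.
For instance, at s3:
  At s3: \Box \neg \Diamond r is true, \Diamond s is true, so \Box \neg \Diamond r \land \Diamond s is true.
    At s3: \Box \neg \Diamond r requires \neg \Diamond r at every successor {s0, s2}.
      At s0: \neg \Diamond r is true.
      At s2: \neg \Diamond r is true.
    So \Box \neg \Diamond r is true at s3.
    At s3: \Diamond s requires s at some successor in {s0, s2}.
      s holds at s0, so \Diamond s is true at s3.
Satisfying worlds: {s3, s4, s6}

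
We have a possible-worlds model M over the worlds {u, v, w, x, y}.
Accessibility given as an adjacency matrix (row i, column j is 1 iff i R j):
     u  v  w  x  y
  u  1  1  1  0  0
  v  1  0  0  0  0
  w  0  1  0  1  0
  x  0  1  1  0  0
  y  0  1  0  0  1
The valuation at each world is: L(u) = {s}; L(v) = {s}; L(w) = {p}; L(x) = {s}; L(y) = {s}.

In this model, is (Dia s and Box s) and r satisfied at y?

No

At y: Dia s and Box s is true, r is false, so (Dia s and Box s) and r is false.
  At y: Dia s is true, Box s is true, so Dia s and Box s is true.
    At y: Dia s requires s at some successor in {v, y}.
      s holds at v, so Dia s is true at y.
    At y: Box s requires s at every successor {v, y}.
      At v: s is true.
      At y: s is true.
    So Box s is true at y.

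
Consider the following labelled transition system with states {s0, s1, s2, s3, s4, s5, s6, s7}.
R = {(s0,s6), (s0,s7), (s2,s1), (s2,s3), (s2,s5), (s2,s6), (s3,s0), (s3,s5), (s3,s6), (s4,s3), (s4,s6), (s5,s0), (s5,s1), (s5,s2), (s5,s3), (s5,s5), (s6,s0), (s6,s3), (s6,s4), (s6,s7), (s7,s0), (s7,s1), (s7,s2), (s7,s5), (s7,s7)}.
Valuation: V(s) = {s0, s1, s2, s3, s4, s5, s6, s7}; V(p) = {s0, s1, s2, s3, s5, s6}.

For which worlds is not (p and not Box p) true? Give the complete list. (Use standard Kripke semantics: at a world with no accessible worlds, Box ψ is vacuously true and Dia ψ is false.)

s1, s2, s3, s4, s5, s7

Let φ = not (p and not Box p). Evaluate φ at each world:
  s0 (successors {s6, s7}): φ is false.
  s1 (successors ∅): φ is true.
  s2 (successors {s1, s3, s5, s6}): φ is true.
  s3 (successors {s0, s5, s6}): φ is true.
  s4 (successors {s3, s6}): φ is true.
  s5 (successors {s0, s1, s2, s3, s5}): φ is true.
  s6 (successors {s0, s3, s4, s7}): φ is false.
  s7 (successors {s0, s1, s2, s5, s7}): φ is true.
For instance, at s4:
  At s4: p and not Box p is false, so not (p and not Box p) is true.
    At s4: p is false, not Box p is false, so p and not Box p is false.
      At s4: Box p is true, so not Box p is false.
Satisfying worlds: {s1, s2, s3, s4, s5, s7}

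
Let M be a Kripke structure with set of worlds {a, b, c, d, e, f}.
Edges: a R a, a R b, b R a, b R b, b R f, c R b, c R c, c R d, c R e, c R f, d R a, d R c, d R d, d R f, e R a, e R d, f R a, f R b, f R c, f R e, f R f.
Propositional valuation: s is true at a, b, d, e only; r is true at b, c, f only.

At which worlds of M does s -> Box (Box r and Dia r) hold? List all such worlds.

c, f

Let φ = s -> Box (Box r and Dia r). Evaluate φ at each world:
  a (successors {a, b}): φ is false.
  b (successors {a, b, f}): φ is false.
  c (successors {b, c, d, e, f}): φ is true.
  d (successors {a, c, d, f}): φ is false.
  e (successors {a, d}): φ is false.
  f (successors {a, b, c, e, f}): φ is true.
For instance, at a:
  At a: s is true, Box (Box r and Dia r) is false, so s -> Box (Box r and Dia r) is false.
    At a: Box (Box r and Dia r) requires Box r and Dia r at every successor {a, b}.
      Box r and Dia r fails at a, so Box (Box r and Dia r) is false at a.
Satisfying worlds: {c, f}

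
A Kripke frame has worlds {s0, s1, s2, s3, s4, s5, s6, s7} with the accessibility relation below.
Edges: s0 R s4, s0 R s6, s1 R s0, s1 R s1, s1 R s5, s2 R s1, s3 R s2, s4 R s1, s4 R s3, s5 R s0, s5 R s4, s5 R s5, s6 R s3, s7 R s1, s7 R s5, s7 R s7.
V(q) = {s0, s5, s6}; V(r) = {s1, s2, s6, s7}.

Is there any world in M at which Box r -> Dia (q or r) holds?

Yes

Recall that Box ψ holds at a world iff ψ holds at every accessible world, and Dia ψ holds iff ψ holds at some accessible world.
Let φ = Box r -> Dia (q or r). Evaluate φ at each world:
  s0 (successors {s4, s6}): φ is true.
  s1 (successors {s0, s1, s5}): φ is true.
  s2 (successors {s1}): φ is true.
  s3 (successors {s2}): φ is true.
  s4 (successors {s1, s3}): φ is true.
  s5 (successors {s0, s4, s5}): φ is true.
  s6 (successors {s3}): φ is true.
  s7 (successors {s1, s5, s7}): φ is true.
Detail at s0 (witness):
  At s0: Box r is false, Dia (q or r) is true, so Box r -> Dia (q or r) is true.
    At s0: Box r requires r at every successor {s4, s6}.
      r fails at s4, so Box r is false at s0.
    At s0: Dia (q or r) requires q or r at some successor in {s4, s6}.
      q or r holds at s6, so Dia (q or r) is true at s0.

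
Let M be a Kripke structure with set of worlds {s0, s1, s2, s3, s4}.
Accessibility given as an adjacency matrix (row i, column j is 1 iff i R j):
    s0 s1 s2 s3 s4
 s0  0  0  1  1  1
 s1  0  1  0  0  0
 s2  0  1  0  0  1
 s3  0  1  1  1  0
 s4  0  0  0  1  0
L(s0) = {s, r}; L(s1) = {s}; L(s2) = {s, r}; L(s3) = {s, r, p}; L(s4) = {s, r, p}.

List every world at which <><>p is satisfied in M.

Let φ = <><>p. Evaluate φ at each world:
  s0 (successors {s2, s3, s4}): φ is true.
  s1 (successors {s1}): φ is false.
  s2 (successors {s1, s4}): φ is true.
  s3 (successors {s1, s2, s3}): φ is true.
  s4 (successors {s3}): φ is true.
For instance, at s3:
  At s3: <><>p requires <>p at some successor in {s1, s2, s3}.
    <>p holds at s2, so <><>p is true at s3.
      At s2: <>p requires p at some successor in {s1, s4}.
        p holds at s4, so <>p is true at s2.
Satisfying worlds: {s0, s2, s3, s4}

s0, s2, s3, s4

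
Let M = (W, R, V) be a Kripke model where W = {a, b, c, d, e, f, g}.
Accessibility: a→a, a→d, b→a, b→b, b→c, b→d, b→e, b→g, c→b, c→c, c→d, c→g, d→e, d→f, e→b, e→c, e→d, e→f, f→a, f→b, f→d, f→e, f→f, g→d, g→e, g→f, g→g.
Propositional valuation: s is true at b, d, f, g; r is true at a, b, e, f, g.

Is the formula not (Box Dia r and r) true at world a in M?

Recall that Box ψ holds at a world iff ψ holds at every accessible world, and Dia ψ holds iff ψ holds at some accessible world.
At a: Box Dia r and r is true, so not (Box Dia r and r) is false.
  At a: Box Dia r is true, r is true, so Box Dia r and r is true.
    At a: Box Dia r requires Dia r at every successor {a, d}.
      At a: Dia r is true.
      At d: Dia r is true.
    So Box Dia r is true at a.

No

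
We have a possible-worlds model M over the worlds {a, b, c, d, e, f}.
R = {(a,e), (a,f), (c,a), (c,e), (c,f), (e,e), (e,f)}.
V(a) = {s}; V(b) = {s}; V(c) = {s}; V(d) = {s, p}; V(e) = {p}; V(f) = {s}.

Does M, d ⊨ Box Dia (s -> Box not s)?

At d: no accessible worlds, so Box Dia (s -> Box not s) holds vacuously.

Yes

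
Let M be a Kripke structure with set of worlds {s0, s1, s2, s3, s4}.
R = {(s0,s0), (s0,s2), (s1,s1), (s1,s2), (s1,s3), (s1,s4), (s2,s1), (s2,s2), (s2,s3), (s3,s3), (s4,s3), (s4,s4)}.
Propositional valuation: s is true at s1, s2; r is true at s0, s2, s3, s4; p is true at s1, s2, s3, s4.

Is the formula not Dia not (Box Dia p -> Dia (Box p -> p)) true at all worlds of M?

Yes

Let φ = not Dia not (Box Dia p -> Dia (Box p -> p)). Evaluate φ at each world:
  s0 (successors {s0, s2}): φ is true.
  s1 (successors {s1, s2, s3, s4}): φ is true.
  s2 (successors {s1, s2, s3}): φ is true.
  s3 (successors {s3}): φ is true.
  s4 (successors {s3, s4}): φ is true.
For instance, at s4:
  At s4: Dia not (Box Dia p -> Dia (Box p -> p)) is false, so not Dia not (Box Dia p -> Dia (Box p -> p)) is true.
    At s4: Dia not (Box Dia p -> Dia (Box p -> p)) requires not (Box Dia p -> Dia (Box p -> p)) at some successor in {s3, s4}.
      At s3: not (Box Dia p -> Dia (Box p -> p)) is false.
      At s4: not (Box Dia p -> Dia (Box p -> p)) is false.
    So Dia not (Box Dia p -> Dia (Box p -> p)) is false at s4.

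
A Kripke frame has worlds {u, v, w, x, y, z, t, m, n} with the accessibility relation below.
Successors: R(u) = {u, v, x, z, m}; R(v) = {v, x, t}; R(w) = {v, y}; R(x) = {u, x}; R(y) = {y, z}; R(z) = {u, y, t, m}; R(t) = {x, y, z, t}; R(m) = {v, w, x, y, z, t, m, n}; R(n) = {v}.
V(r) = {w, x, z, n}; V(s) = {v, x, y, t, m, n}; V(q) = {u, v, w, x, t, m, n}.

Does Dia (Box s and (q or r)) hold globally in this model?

No

Let φ = Dia (Box s and (q or r)). Evaluate φ at each world:
  u (successors {u, v, x, z, m}): φ is true.
  v (successors {v, x, t}): φ is true.
  w (successors {v, y}): φ is true.
  x (successors {u, x}): φ is false.
  y (successors {y, z}): φ is false.
  z (successors {u, y, t, m}): φ is false.
  t (successors {x, y, z, t}): φ is false.
  m (successors {v, w, x, y, z, t, m, n}): φ is true.
  n (successors {v}): φ is true.
Detail at x (counterexample):
  At x: Dia (Box s and (q or r)) requires Box s and (q or r) at some successor in {u, x}.
    At u: Box s and (q or r) is false.
    At x: Box s and (q or r) is false.
  So Dia (Box s and (q or r)) is false at x.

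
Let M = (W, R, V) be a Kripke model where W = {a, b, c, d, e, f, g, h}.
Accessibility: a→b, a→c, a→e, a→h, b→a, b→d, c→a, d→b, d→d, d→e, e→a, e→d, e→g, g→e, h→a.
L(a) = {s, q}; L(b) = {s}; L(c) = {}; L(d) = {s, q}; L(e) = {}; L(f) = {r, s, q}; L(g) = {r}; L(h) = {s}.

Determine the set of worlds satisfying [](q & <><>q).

b, c, f, h

Let φ = [](q & <><>q). Evaluate φ at each world:
  a (successors {b, c, e, h}): φ is false.
  b (successors {a, d}): φ is true.
  c (successors {a}): φ is true.
  d (successors {b, d, e}): φ is false.
  e (successors {a, d, g}): φ is false.
  f (successors ∅): φ is true.
  g (successors {e}): φ is false.
  h (successors {a}): φ is true.
For instance, at c:
  At c: [](q & <><>q) requires q & <><>q at every successor {a}.
      At a: q is true, <><>q is true, so q & <><>q is true.
  So [](q & <><>q) is true at c.
Satisfying worlds: {b, c, f, h}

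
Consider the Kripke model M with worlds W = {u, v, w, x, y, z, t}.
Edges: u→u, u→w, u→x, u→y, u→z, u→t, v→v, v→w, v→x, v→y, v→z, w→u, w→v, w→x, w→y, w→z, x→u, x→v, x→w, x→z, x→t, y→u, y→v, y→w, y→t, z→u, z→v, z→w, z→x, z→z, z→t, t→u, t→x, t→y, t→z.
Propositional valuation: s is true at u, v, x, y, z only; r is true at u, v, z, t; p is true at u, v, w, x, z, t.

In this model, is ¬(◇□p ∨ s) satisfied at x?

No

At x: ◇□p ∨ s is true, so ¬(◇□p ∨ s) is false.
  At x: ◇□p is true, s is true, so ◇□p ∨ s is true.
    At x: ◇□p requires □p at some successor in {u, v, w, z, t}.
      □p holds at z, so ◇□p is true at x.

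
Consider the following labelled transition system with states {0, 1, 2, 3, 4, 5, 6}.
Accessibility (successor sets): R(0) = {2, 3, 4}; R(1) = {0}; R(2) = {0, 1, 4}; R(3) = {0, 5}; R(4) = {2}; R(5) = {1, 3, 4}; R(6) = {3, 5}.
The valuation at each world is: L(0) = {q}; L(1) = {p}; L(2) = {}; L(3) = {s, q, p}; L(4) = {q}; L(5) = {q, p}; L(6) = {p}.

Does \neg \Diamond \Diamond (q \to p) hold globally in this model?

No

Let φ = \neg \Diamond \Diamond (q \to p). Evaluate φ at each world:
  0 (successors {2, 3, 4}): φ is false.
  1 (successors {0}): φ is false.
  2 (successors {0, 1, 4}): φ is false.
  3 (successors {0, 5}): φ is false.
  4 (successors {2}): φ is false.
  5 (successors {1, 3, 4}): φ is false.
  6 (successors {3, 5}): φ is false.
Detail at 0 (counterexample):
  At 0: \Diamond \Diamond (q \to p) is true, so \neg \Diamond \Diamond (q \to p) is false.
    At 0: \Diamond \Diamond (q \to p) requires \Diamond (q \to p) at some successor in {2, 3, 4}.
      \Diamond (q \to p) holds at 2, so \Diamond \Diamond (q \to p) is true at 0.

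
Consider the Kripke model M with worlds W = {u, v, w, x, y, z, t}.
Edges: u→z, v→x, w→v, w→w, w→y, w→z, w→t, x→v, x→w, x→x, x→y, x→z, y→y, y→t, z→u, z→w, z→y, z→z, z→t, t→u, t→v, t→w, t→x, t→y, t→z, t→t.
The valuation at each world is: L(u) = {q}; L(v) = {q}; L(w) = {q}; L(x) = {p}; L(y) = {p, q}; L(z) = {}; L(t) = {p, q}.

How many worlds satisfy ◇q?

Recall that ◇ψ holds at a world iff ψ holds at some accessible world.
Let φ = ◇q. Evaluate φ at each world:
  u (successors {z}): φ is false.
  v (successors {x}): φ is false.
  w (successors {v, w, y, z, t}): φ is true.
  x (successors {v, w, x, y, z}): φ is true.
  y (successors {y, t}): φ is true.
  z (successors {u, w, y, z, t}): φ is true.
  t (successors {u, v, w, x, y, z, t}): φ is true.
For instance, at z:
  At z: ◇q requires q at some successor in {u, w, y, z, t}.
    q holds at u, so ◇q is true at z.
Satisfying worlds: {w, x, y, z, t}

5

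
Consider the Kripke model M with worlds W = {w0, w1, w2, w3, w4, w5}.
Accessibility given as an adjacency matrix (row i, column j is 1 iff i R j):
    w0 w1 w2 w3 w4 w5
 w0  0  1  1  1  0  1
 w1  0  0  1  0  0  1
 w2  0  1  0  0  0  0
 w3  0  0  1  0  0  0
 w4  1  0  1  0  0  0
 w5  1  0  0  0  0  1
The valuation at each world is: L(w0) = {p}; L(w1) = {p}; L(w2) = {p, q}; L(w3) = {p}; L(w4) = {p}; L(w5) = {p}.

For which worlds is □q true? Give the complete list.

w3

Let φ = □q. Evaluate φ at each world:
  w0 (successors {w1, w2, w3, w5}): φ is false.
  w1 (successors {w2, w5}): φ is false.
  w2 (successors {w1}): φ is false.
  w3 (successors {w2}): φ is true.
  w4 (successors {w0, w2}): φ is false.
  w5 (successors {w0, w5}): φ is false.
For instance, at w2:
  At w2: □q requires q at every successor {w1}.
    q fails at w1, so □q is false at w2.
Satisfying worlds: {w3}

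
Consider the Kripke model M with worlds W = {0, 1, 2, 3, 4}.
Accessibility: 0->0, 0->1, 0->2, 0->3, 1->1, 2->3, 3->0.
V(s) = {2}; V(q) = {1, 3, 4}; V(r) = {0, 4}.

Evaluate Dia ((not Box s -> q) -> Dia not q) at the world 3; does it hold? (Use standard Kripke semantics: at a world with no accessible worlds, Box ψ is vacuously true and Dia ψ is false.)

Yes

At 3: Dia ((not Box s -> q) -> Dia not q) requires (not Box s -> q) -> Dia not q at some successor in {0}.
  (not Box s -> q) -> Dia not q holds at 0, so Dia ((not Box s -> q) -> Dia not q) is true at 3.
    At 0: not Box s -> q is false, Dia not q is true, so (not Box s -> q) -> Dia not q is true.
      At 0: not Box s is true, q is false, so not Box s -> q is false.
      At 0: Dia not q requires not q at some successor in {0, 1, 2, 3}.
        not q holds at 0, so Dia not q is true at 0.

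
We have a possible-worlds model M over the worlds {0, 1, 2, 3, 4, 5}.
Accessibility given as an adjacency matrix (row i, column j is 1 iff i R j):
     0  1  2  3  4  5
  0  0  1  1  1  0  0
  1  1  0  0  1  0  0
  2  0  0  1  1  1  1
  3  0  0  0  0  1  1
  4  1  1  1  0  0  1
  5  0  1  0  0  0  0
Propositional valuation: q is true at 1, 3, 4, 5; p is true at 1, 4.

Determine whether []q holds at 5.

Recall that []ψ holds at a world iff ψ holds at every accessible world, and <>ψ holds iff ψ holds at some accessible world.
At 5: []q requires q at every successor {1}.
  At 1: q is true.
So []q is true at 5.

Yes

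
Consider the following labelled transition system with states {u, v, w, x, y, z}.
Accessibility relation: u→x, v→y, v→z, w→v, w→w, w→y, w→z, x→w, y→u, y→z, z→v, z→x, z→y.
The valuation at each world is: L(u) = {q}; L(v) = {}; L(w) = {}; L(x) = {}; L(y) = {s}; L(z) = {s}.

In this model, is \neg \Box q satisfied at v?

Yes

Recall that \Box ψ holds at a world iff ψ holds at every accessible world, and \Diamond ψ holds iff ψ holds at some accessible world.
At v: \Box q is false, so \neg \Box q is true.
  At v: \Box q requires q at every successor {y, z}.
    q fails at y, so \Box q is false at v.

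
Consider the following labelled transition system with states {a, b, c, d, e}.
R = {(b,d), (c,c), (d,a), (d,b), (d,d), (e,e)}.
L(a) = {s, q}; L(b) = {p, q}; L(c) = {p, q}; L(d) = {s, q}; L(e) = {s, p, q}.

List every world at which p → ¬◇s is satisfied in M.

Recall that ◇ψ holds at a world iff ψ holds at some accessible world.
Let φ = p → ¬◇s. Evaluate φ at each world:
  a (successors ∅): φ is true.
  b (successors {d}): φ is false.
  c (successors {c}): φ is true.
  d (successors {a, b, d}): φ is true.
  e (successors {e}): φ is false.
For instance, at d:
  At d: p is false, ¬◇s is false, so p → ¬◇s is true.
    At d: ◇s is true, so ¬◇s is false.
      At d: ◇s requires s at some successor in {a, b, d}.
        s holds at a, so ◇s is true at d.
Satisfying worlds: {a, c, d}

a, c, d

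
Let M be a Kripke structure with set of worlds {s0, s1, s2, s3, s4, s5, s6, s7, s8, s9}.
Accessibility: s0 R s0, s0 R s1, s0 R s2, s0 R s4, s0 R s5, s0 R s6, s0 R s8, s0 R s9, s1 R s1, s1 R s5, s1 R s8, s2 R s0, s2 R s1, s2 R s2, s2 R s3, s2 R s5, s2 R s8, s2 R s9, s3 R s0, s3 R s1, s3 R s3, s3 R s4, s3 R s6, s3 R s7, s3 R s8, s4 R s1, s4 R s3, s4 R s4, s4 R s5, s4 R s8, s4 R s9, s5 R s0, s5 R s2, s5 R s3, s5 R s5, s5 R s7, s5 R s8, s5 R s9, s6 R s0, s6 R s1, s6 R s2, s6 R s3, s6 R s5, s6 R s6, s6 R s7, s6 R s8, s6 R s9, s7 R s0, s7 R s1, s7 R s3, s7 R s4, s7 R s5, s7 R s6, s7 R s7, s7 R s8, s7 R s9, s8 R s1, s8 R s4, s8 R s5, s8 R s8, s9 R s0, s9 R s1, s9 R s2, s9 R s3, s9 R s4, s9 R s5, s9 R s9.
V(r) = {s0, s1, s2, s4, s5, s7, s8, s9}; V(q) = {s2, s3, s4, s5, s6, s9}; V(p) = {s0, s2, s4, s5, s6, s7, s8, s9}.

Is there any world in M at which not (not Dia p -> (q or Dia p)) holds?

Recall that Dia ψ holds at a world iff ψ holds at some accessible world.
Let φ = not (not Dia p -> (q or Dia p)). Evaluate φ at each world:
  s0 (successors {s0, s1, s2, s4, s5, s6, s8, s9}): φ is false.
  s1 (successors {s1, s5, s8}): φ is false.
  s2 (successors {s0, s1, s2, s3, s5, s8, s9}): φ is false.
  s3 (successors {s0, s1, s3, s4, s6, s7, s8}): φ is false.
  s4 (successors {s1, s3, s4, s5, s8, s9}): φ is false.
  s5 (successors {s0, s2, s3, s5, s7, s8, s9}): φ is false.
  s6 (successors {s0, s1, s2, s3, s5, s6, s7, s8, s9}): φ is false.
  s7 (successors {s0, s1, s3, s4, s5, s6, s7, s8, s9}): φ is false.
  s8 (successors {s1, s4, s5, s8}): φ is false.
  s9 (successors {s0, s1, s2, s3, s4, s5, s9}): φ is false.
For instance, at s0:
  At s0: not Dia p -> (q or Dia p) is true, so not (not Dia p -> (q or Dia p)) is false.
    At s0: not Dia p is false, q or Dia p is true, so not Dia p -> (q or Dia p) is true.
      At s0: Dia p is true, so not Dia p is false.
      At s0: q is false, Dia p is true, so q or Dia p is true.

No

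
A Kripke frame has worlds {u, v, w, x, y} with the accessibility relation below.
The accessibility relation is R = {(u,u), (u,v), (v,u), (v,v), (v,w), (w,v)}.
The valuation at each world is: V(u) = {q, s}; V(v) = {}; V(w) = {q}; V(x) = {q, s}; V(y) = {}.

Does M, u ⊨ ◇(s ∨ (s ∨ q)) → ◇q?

At u: ◇(s ∨ (s ∨ q)) is true, ◇q is true, so ◇(s ∨ (s ∨ q)) → ◇q is true.
  At u: ◇(s ∨ (s ∨ q)) requires s ∨ (s ∨ q) at some successor in {u, v}.
    s ∨ (s ∨ q) holds at u, so ◇(s ∨ (s ∨ q)) is true at u.
  At u: ◇q requires q at some successor in {u, v}.
    q holds at u, so ◇q is true at u.

Yes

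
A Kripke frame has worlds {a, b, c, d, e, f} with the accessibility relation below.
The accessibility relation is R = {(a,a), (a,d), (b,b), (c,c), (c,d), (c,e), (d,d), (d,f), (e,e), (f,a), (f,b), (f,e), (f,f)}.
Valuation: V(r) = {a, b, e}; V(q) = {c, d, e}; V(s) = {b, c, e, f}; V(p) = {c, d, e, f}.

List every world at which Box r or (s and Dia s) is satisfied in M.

b, c, e, f

Let φ = Box r or (s and Dia s). Evaluate φ at each world:
  a (successors {a, d}): φ is false.
  b (successors {b}): φ is true.
  c (successors {c, d, e}): φ is true.
  d (successors {d, f}): φ is false.
  e (successors {e}): φ is true.
  f (successors {a, b, e, f}): φ is true.
For instance, at b:
  At b: Box r is true, s and Dia s is true, so Box r or (s and Dia s) is true.
    At b: Box r requires r at every successor {b}.
      At b: r is true.
    So Box r is true at b.
    At b: s is true, Dia s is true, so s and Dia s is true.
      At b: Dia s requires s at some successor in {b}.
        s holds at b, so Dia s is true at b.
Satisfying worlds: {b, c, e, f}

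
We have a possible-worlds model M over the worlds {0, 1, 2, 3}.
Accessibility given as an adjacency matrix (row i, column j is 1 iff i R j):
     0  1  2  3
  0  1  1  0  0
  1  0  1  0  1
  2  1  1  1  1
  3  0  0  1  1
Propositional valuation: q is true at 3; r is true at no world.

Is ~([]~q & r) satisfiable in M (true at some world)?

Yes

Let φ = ~([]~q & r). Evaluate φ at each world:
  0 (successors {0, 1}): φ is true.
  1 (successors {1, 3}): φ is true.
  2 (successors {0, 1, 2, 3}): φ is true.
  3 (successors {2, 3}): φ is true.
Detail at 0 (witness):
  At 0: []~q & r is false, so ~([]~q & r) is true.
    At 0: []~q is true, r is false, so []~q & r is false.
      At 0: []~q requires ~q at every successor {0, 1}.
        At 0: ~q is true.
        At 1: ~q is true.
      So []~q is true at 0.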